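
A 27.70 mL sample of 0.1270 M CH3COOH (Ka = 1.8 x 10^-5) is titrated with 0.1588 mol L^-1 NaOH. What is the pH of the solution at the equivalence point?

8.80

n(CH3COOH) = 0.1270 x 0.02770 = 0.003518 mol; V(NaOH) at equivalence = 0.003518/0.1588 = 0.02215 L.
At equivalence all the acid is converted to CH3COO-; total volume = 0.02770 + 0.02215 = 0.04985 L, so [CH3COO-] = 0.003518/0.04985 = 0.07057 M.
Kb = Kw/Ka = 1.0e-14 / 1.8 x 10^-5 = 5.56e-10.
[OH^-] = sqrt(Kb x [CH3COO-]) = sqrt(5.56e-10 x 0.07057) = 6.26e-6 M.
pOH = 5.20, so pH = 14.00 - 5.20 = 8.80.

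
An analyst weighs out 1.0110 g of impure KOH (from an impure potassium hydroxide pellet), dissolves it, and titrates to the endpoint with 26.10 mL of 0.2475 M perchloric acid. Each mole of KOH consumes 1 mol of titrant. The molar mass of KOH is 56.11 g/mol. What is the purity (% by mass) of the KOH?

35.9%

n(HClO4) = 0.2475 x 0.02610 = 0.006460 mol.
n(KOH) = 0.006460 / 1 = 0.006460 mol.
mass of KOH = 0.006460 x 56.11 = 0.3625 g.
% purity = 0.3625 / 1.0110 x 100 = 35.9%.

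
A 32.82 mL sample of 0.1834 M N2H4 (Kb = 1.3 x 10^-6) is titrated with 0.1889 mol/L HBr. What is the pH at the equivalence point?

n(N2H4) = 0.1834 x 0.03282 = 0.006019 mol; V(HBr) at equivalence = 0.006019/0.1889 = 0.03186 L.
At equivalence the base is fully converted to N2H5+; total volume = 0.06468 L, so [N2H5+] = 0.006019/0.06468 = 0.09305 M.
Ka(N2H5+) = Kw/Kb = 1.0e-14 / 1.3 x 10^-6 = 7.69e-9.
[H^+] = sqrt(Ka x [N2H5+]) = sqrt(7.69e-9 x 0.09305) = 2.68e-5 M.
pH = -log(2.68e-5) = 4.57.

4.57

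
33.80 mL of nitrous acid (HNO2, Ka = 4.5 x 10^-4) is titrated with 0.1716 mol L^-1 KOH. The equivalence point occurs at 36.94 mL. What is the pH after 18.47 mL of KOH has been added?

3.35

18.47 mL is exactly half the equivalence volume (36.94/2), i.e. the half-equivalence point.
There, n(HA) = n(A^-), so pH = pKa = -log(4.5 x 10^-4) = 3.35.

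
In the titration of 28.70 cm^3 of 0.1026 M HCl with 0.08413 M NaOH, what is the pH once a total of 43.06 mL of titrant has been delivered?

11.98

n(acid) = 0.1026 x 0.02870 = 0.002945 mol; n(NaOH) added = 0.08413 x 0.04306 = 0.003623 mol.
Base is in excess by 0.003623 - 0.002945 = 0.0006780 mol in a total volume of 0.07176 L.
[OH^-] = 0.0006780/0.07176 = 0.009448 M, so pOH = 2.02 and pH = 14.00 - 2.02 = 11.98.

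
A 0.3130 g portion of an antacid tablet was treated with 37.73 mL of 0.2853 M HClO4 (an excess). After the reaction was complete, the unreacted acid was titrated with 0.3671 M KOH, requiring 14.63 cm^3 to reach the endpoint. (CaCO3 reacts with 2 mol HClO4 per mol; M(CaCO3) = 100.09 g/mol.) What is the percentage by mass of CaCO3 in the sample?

86.2%

Total n(HClO4) added = 0.2853 x 0.03773 = 0.01076 mol.
n(KOH) used = 0.3671 x 0.01463 = 0.005371 mol, which equals the excess n(HClO4).
So n(HClO4) consumed by the sample = 0.01076 - 0.005371 = 0.005394 mol.
n(CaCO3) = 0.005394 / 2 = 0.002697 mol.
mass CaCO3 = 0.002697 x 100.09 = 0.2699 g, so %CaCO3 = 0.2699/0.3130 x 100 = 86.2%.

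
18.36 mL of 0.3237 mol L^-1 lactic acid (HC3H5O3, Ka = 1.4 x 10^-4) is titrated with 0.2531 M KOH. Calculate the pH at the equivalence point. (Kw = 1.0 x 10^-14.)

n(HC3H5O3) = 0.3237 x 0.01836 = 0.005943 mol; V(KOH) at equivalence = 0.005943/0.2531 = 0.02348 L.
At equivalence all the acid is converted to C3H5O3-; total volume = 0.01836 + 0.02348 = 0.04184 L, so [C3H5O3-] = 0.005943/0.04184 = 0.1420 M.
Kb = Kw/Ka = 1.0e-14 / 1.4 x 10^-4 = 7.14e-11.
[OH^-] = sqrt(Kb x [C3H5O3-]) = sqrt(7.14e-11 x 0.1420) = 3.19e-6 M.
pOH = 5.50, so pH = 14.00 - 5.50 = 8.50.

8.50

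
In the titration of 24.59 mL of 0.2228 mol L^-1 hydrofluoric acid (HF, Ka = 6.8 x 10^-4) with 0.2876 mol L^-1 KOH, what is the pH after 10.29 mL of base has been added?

Initial n(HF) = 0.2228 x 0.02459 = 0.005479 mol.
n(KOH) added = 0.2876 x 0.01029 = 0.002959 mol, converting that many moles of HF to F-.
Remaining n(HF) = 0.002519 mol; n(F-) = 0.002959 mol.
By Henderson-Hasselbalch, pH = pKa + log([A^-]/[HA]) = 3.17 + log(0.002959/0.002519) = 3.17 + (+0.07) = 3.24.

3.24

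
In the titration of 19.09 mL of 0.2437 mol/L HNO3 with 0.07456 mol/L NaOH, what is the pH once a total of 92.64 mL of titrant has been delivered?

n(acid) = 0.2437 x 0.01909 = 0.004652 mol; n(NaOH) added = 0.07456 x 0.09264 = 0.006907 mol.
Base is in excess by 0.006907 - 0.004652 = 0.002255 mol in a total volume of 0.1117 L.
[OH^-] = 0.002255/0.1117 = 0.02018 M, so pOH = 1.70 and pH = 14.00 - 1.70 = 12.30.

12.30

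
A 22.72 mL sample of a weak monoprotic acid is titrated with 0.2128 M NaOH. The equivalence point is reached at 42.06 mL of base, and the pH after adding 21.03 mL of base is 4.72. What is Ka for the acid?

21.03 mL is half of the equivalence volume, so this is the half-equivalence point where [HA] = [A^-].
At half-equivalence pH = pKa, so pKa = 4.72.
Ka = 10^(-4.72) = 1.9 x 10^-5.

1.9 x 10^-5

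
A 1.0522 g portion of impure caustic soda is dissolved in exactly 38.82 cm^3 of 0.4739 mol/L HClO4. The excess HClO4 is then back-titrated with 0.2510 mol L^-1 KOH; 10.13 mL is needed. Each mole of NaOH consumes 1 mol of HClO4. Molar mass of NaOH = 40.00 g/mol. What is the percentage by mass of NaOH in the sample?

Total n(HClO4) added = 0.4739 x 0.03882 = 0.01840 mol.
n(KOH) used = 0.2510 x 0.01013 = 0.002543 mol, which equals the excess n(HClO4).
So n(HClO4) consumed by the sample = 0.01840 - 0.002543 = 0.01585 mol.
n(NaOH) = 0.01585 / 1 = 0.01585 mol.
mass NaOH = 0.01585 x 40.00 = 0.6342 g, so %NaOH = 0.6342/1.0522 x 100 = 60.3%.

60.3%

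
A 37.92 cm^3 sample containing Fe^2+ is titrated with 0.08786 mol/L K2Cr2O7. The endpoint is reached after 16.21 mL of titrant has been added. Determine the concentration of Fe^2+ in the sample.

0.225 M

n(K2Cr2O7) = 0.08786 x 0.01621 = 0.001424 mol.
From the balanced equation, 1 mol K2Cr2O7 reacts with 6 mol Fe^2+, so n(Fe^2+) = 0.001424 x 6/1 = 0.008545 mol.
[Fe^2+] = 0.008545 / 0.03792 L = 0.225 M.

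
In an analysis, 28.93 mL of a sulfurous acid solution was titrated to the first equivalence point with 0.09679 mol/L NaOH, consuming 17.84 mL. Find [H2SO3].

n(NaOH) = 0.09679 x 0.01784 = 0.001727 mol.
At the first equivalence point, 1 mol OH^- react per mol H2SO3, so n(H2SO3) = 0.001727 / 1 = 0.001727 mol.
[H2SO3] = 0.001727 / 0.02893 L = 0.0597 M.

0.0597 M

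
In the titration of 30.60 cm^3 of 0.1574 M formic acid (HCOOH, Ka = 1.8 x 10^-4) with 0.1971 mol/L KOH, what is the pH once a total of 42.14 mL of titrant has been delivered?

n(acid) = 0.1574 x 0.03060 = 0.004816 mol; n(KOH) added = 0.1971 x 0.04214 = 0.008306 mol.
Base is in excess by 0.008306 - 0.004816 = 0.003489 mol in a total volume of 0.07274 L.
[OH^-] = 0.003489/0.07274 = 0.04797 M, so pOH = 1.32 and pH = 14.00 - 1.32 = 12.68.

12.68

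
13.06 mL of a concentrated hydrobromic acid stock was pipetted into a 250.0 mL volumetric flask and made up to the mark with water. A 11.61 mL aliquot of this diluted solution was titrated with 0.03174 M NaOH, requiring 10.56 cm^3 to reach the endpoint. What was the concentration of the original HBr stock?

n(NaOH) = 0.03174 x 0.01056 = 0.0003352 mol.
n(HBr) in the aliquot = 0.0003352 mol.
[diluted HBr] = 0.0003352 / 0.01161 = 0.02887 M.
Dilution factor = 250.0/13.06 = 19.14, so [stock] = 0.02887 x 19.14 = 0.553 M.

0.553 M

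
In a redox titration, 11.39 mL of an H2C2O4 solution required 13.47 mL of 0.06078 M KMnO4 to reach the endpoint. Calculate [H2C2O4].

n(KMnO4) = 0.06078 x 0.01347 = 0.0008187 mol.
From the balanced equation, 2 mol KMnO4 reacts with 5 mol H2C2O4, so n(H2C2O4) = 0.0008187 x 5/2 = 0.002047 mol.
[H2C2O4] = 0.002047 / 0.01139 L = 0.180 M.

0.180 M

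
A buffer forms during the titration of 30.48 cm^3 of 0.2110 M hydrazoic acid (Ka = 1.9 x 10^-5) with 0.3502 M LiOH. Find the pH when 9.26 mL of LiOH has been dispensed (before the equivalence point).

Initial n(HN3) = 0.2110 x 0.03048 = 0.006431 mol.
n(LiOH) added = 0.3502 x 0.009260 = 0.003243 mol, converting that many moles of HN3 to N3-.
Remaining n(HN3) = 0.003188 mol; n(N3-) = 0.003243 mol.
By Henderson-Hasselbalch, pH = pKa + log([A^-]/[HA]) = 4.72 + log(0.003243/0.003188) = 4.72 + (+0.01) = 4.73.

4.73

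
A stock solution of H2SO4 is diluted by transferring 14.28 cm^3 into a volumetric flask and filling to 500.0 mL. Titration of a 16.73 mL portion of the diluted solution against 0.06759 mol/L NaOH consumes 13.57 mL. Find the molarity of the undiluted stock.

n(NaOH) = 0.06759 x 0.01357 = 0.0009172 mol.
n(H2SO4) in the aliquot = 0.0009172 x 1/2 = 0.0004586 mol.
[diluted H2SO4] = 0.0004586 / 0.01673 = 0.02741 M.
Dilution factor = 500.0/14.28 = 35.01, so [stock] = 0.02741 x 35.01 = 0.960 M.

0.960 M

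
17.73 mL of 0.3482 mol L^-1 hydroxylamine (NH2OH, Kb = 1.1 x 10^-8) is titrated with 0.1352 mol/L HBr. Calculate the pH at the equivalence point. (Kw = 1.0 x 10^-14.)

n(NH2OH) = 0.3482 x 0.01773 = 0.006174 mol; V(HBr) at equivalence = 0.006174/0.1352 = 0.04566 L.
At equivalence the base is fully converted to NH3OH+; total volume = 0.06339 L, so [NH3OH+] = 0.006174/0.06339 = 0.09739 M.
Ka(NH3OH+) = Kw/Kb = 1.0e-14 / 1.1 x 10^-8 = 9.09e-7.
[H^+] = sqrt(Ka x [NH3OH+]) = sqrt(9.09e-7 x 0.09739) = 0.000298 M.
pH = -log(0.000298) = 3.53.

3.53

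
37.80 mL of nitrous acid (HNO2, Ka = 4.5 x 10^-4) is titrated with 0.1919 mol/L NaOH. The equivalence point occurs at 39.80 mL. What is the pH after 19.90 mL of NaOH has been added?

3.35

19.90 mL is exactly half the equivalence volume (39.80/2), i.e. the half-equivalence point.
There, n(HA) = n(A^-), so pH = pKa = -log(4.5 x 10^-4) = 3.35.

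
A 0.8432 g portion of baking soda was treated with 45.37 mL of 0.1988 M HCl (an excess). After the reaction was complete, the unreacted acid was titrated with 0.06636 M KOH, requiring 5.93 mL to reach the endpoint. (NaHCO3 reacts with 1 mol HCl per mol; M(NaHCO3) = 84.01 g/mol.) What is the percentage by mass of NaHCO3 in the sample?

85.9%

Total n(HCl) added = 0.1988 x 0.04537 = 0.009020 mol.
n(KOH) used = 0.06636 x 0.005930 = 0.0003935 mol, which equals the excess n(HCl).
So n(HCl) consumed by the sample = 0.009020 - 0.0003935 = 0.008626 mol.
n(NaHCO3) = 0.008626 / 1 = 0.008626 mol.
mass NaHCO3 = 0.008626 x 84.01 = 0.7247 g, so %NaHCO3 = 0.7247/0.8432 x 100 = 85.9%.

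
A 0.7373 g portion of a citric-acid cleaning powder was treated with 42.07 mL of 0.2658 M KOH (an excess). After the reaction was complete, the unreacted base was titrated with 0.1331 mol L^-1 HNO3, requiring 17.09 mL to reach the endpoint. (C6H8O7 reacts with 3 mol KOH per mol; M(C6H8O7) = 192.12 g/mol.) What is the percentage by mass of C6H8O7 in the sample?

Total n(KOH) added = 0.2658 x 0.04207 = 0.01118 mol.
n(HNO3) used = 0.1331 x 0.01709 = 0.002275 mol, which equals the excess n(KOH).
So n(KOH) consumed by the sample = 0.01118 - 0.002275 = 0.008908 mol.
n(C6H8O7) = 0.008908 / 3 = 0.002969 mol.
mass C6H8O7 = 0.002969 x 192.12 = 0.5704 g, so %C6H8O7 = 0.5704/0.7373 x 100 = 77.4%.

77.4%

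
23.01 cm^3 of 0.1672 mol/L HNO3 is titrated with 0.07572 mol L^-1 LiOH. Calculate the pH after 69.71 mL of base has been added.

12.19

n(acid) = 0.1672 x 0.02301 = 0.003847 mol; n(LiOH) added = 0.07572 x 0.06971 = 0.005278 mol.
Base is in excess by 0.005278 - 0.003847 = 0.001431 mol in a total volume of 0.09272 L.
[OH^-] = 0.001431/0.09272 = 0.01544 M, so pOH = 1.81 and pH = 14.00 - 1.81 = 12.19.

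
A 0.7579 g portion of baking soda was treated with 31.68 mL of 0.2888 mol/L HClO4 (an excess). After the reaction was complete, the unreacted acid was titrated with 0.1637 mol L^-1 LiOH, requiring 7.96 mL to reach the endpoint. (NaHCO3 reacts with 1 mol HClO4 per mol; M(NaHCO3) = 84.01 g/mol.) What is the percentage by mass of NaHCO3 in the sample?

87.0%

Total n(HClO4) added = 0.2888 x 0.03168 = 0.009149 mol.
n(LiOH) used = 0.1637 x 0.007960 = 0.001303 mol, which equals the excess n(HClO4).
So n(HClO4) consumed by the sample = 0.009149 - 0.001303 = 0.007846 mol.
n(NaHCO3) = 0.007846 / 1 = 0.007846 mol.
mass NaHCO3 = 0.007846 x 84.01 = 0.6592 g, so %NaHCO3 = 0.6592/0.7579 x 100 = 87.0%.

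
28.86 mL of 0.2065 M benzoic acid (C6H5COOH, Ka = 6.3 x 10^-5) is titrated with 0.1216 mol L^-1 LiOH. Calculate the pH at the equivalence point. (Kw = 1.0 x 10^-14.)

n(C6H5COOH) = 0.2065 x 0.02886 = 0.005960 mol; V(LiOH) at equivalence = 0.005960/0.1216 = 0.04901 L.
At equivalence all the acid is converted to C6H5COO-; total volume = 0.02886 + 0.04901 = 0.07787 L, so [C6H5COO-] = 0.005960/0.07787 = 0.07653 M.
Kb = Kw/Ka = 1.0e-14 / 6.3 x 10^-5 = 1.59e-10.
[OH^-] = sqrt(Kb x [C6H5COO-]) = sqrt(1.59e-10 x 0.07653) = 3.49e-6 M.
pOH = 5.46, so pH = 14.00 - 5.46 = 8.54.

8.54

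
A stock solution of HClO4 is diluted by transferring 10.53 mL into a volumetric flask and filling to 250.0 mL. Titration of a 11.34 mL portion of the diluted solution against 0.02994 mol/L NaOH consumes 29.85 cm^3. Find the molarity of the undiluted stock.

n(NaOH) = 0.02994 x 0.02985 = 0.0008937 mol.
n(HClO4) in the aliquot = 0.0008937 mol.
[diluted HClO4] = 0.0008937 / 0.01134 = 0.07881 M.
Dilution factor = 250.0/10.53 = 23.74, so [stock] = 0.07881 x 23.74 = 1.87 M.

1.87 M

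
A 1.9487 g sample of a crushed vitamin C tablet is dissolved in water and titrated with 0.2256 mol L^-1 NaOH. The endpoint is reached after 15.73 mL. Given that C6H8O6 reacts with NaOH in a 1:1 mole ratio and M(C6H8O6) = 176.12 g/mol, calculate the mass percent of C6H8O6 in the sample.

n(NaOH) = 0.2256 x 0.01573 = 0.003549 mol.
n(C6H8O6) = 0.003549 / 1 = 0.003549 mol.
mass of C6H8O6 = 0.003549 x 176.12 = 0.6250 g.
% purity = 0.6250 / 1.9487 x 100 = 32.1%.

32.1%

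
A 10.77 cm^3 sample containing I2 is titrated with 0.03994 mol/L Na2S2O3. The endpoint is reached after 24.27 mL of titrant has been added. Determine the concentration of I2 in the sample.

n(Na2S2O3) = 0.03994 x 0.02427 = 0.0009693 mol.
From the balanced equation, 2 mol Na2S2O3 reacts with 1 mol I2, so n(I2) = 0.0009693 x 1/2 = 0.0004847 mol.
[I2] = 0.0004847 / 0.01077 L = 0.0450 M.

0.0450 M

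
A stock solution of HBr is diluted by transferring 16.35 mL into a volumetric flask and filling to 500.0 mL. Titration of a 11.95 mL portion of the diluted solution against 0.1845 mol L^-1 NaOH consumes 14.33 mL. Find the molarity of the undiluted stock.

n(NaOH) = 0.1845 x 0.01433 = 0.002644 mol.
n(HBr) in the aliquot = 0.002644 mol.
[diluted HBr] = 0.002644 / 0.01195 = 0.2212 M.
Dilution factor = 500.0/16.35 = 30.58, so [stock] = 0.2212 x 30.58 = 6.77 M.

6.77 M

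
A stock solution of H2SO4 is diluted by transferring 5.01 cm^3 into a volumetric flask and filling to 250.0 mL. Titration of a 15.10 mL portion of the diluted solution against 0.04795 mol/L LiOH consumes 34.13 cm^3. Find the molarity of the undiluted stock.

n(LiOH) = 0.04795 x 0.03413 = 0.001637 mol.
n(H2SO4) in the aliquot = 0.001637 x 1/2 = 0.0008183 mol.
[diluted H2SO4] = 0.0008183 / 0.01510 = 0.05419 M.
Dilution factor = 250.0/5.010 = 49.90, so [stock] = 0.05419 x 49.90 = 2.70 M.

2.70 M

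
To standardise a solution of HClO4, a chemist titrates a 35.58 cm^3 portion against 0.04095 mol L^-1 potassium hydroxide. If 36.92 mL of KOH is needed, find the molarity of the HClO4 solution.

n(KOH) delivered = 0.04095 x 0.03692 = 0.001512 mol.
For a 1:1 reaction, n(HClO4) = 0.001512 mol.
[HClO4] = 0.001512 mol / 0.03558 L = 0.0425 M.

0.0425 M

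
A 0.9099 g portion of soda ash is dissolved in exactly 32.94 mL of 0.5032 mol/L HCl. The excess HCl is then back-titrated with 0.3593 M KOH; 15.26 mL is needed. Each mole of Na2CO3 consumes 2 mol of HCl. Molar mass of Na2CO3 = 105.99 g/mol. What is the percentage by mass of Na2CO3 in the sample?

64.6%

Total n(HCl) added = 0.5032 x 0.03294 = 0.01658 mol.
n(KOH) used = 0.3593 x 0.01526 = 0.005483 mol, which equals the excess n(HCl).
So n(HCl) consumed by the sample = 0.01658 - 0.005483 = 0.01109 mol.
n(Na2CO3) = 0.01109 / 2 = 0.005546 mol.
mass Na2CO3 = 0.005546 x 105.99 = 0.5878 g, so %Na2CO3 = 0.5878/0.9099 x 100 = 64.6%.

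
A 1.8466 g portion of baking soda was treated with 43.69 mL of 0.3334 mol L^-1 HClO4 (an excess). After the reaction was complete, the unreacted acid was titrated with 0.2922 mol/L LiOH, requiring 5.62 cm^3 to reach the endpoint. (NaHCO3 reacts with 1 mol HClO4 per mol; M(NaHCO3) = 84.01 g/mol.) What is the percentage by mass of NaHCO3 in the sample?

58.8%

Total n(HClO4) added = 0.3334 x 0.04369 = 0.01457 mol.
n(LiOH) used = 0.2922 x 0.005620 = 0.001642 mol, which equals the excess n(HClO4).
So n(HClO4) consumed by the sample = 0.01457 - 0.001642 = 0.01292 mol.
n(NaHCO3) = 0.01292 / 1 = 0.01292 mol.
mass NaHCO3 = 0.01292 x 84.01 = 1.086 g, so %NaHCO3 = 1.086/1.8466 x 100 = 58.8%.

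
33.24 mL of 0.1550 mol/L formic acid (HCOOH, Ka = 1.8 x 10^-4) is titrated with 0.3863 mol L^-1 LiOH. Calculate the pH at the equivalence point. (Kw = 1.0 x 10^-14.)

n(HCOOH) = 0.1550 x 0.03324 = 0.005152 mol; V(LiOH) at equivalence = 0.005152/0.3863 = 0.01334 L.
At equivalence all the acid is converted to HCOO-; total volume = 0.03324 + 0.01334 = 0.04658 L, so [HCOO-] = 0.005152/0.04658 = 0.1106 M.
Kb = Kw/Ka = 1.0e-14 / 1.8 x 10^-4 = 5.56e-11.
[OH^-] = sqrt(Kb x [HCOO-]) = sqrt(5.56e-11 x 0.1106) = 2.48e-6 M.
pOH = 5.61, so pH = 14.00 - 5.61 = 8.39.

8.39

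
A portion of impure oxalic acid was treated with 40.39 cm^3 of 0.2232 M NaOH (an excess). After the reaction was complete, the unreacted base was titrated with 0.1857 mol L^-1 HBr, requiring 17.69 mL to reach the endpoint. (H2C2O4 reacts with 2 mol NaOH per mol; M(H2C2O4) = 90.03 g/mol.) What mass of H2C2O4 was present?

Total n(NaOH) added = 0.2232 x 0.04039 = 0.009015 mol.
n(HBr) used = 0.1857 x 0.01769 = 0.003285 mol, which equals the excess n(NaOH).
So n(NaOH) consumed by the sample = 0.009015 - 0.003285 = 0.005730 mol.
n(H2C2O4) = 0.005730 / 2 = 0.002865 mol.
mass = 0.002865 mol x 90.03 g/mol = 0.258 g.

0.258 g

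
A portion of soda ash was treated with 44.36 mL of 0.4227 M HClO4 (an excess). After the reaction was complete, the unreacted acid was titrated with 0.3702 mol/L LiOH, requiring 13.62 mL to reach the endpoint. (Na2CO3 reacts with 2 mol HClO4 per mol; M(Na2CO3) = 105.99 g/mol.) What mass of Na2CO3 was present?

Total n(HClO4) added = 0.4227 x 0.04436 = 0.01875 mol.
n(LiOH) used = 0.3702 x 0.01362 = 0.005042 mol, which equals the excess n(HClO4).
So n(HClO4) consumed by the sample = 0.01875 - 0.005042 = 0.01371 mol.
n(Na2CO3) = 0.01371 / 2 = 0.006854 mol.
mass = 0.006854 mol x 105.99 g/mol = 0.727 g.

0.727 g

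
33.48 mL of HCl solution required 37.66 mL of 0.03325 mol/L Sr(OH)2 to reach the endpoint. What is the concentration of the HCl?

0.0748 M

n(Sr(OH)2) delivered = 0.03325 x 0.03766 = 0.001252 mol.
The reaction is 2 HCl + 1 Sr(OH)2, so n(HCl) = 0.001252 x 2/1 = 0.002504 mol.
[HCl] = 0.002504 mol / 0.03348 L = 0.0748 M.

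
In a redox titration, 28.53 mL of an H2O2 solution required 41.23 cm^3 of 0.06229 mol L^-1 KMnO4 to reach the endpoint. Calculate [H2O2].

n(KMnO4) = 0.06229 x 0.04123 = 0.002568 mol.
From the balanced equation, 2 mol KMnO4 reacts with 5 mol H2O2, so n(H2O2) = 0.002568 x 5/2 = 0.006421 mol.
[H2O2] = 0.006421 / 0.02853 L = 0.225 M.

0.225 M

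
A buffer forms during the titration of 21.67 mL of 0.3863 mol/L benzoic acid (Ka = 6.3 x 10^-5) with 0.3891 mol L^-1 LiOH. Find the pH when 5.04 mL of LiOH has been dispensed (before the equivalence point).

3.69

Initial n(C6H5COOH) = 0.3863 x 0.02167 = 0.008371 mol.
n(LiOH) added = 0.3891 x 0.005040 = 0.001961 mol, converting that many moles of C6H5COOH to C6H5COO-.
Remaining n(C6H5COOH) = 0.006410 mol; n(C6H5COO-) = 0.001961 mol.
By Henderson-Hasselbalch, pH = pKa + log([A^-]/[HA]) = 4.20 + log(0.001961/0.006410) = 4.20 + (-0.51) = 3.69.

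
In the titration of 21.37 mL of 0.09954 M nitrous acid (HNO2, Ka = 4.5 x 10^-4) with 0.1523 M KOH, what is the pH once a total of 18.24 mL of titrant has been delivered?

12.22

n(acid) = 0.09954 x 0.02137 = 0.002127 mol; n(KOH) added = 0.1523 x 0.01824 = 0.002778 mol.
Base is in excess by 0.002778 - 0.002127 = 0.0006508 mol in a total volume of 0.03961 L.
[OH^-] = 0.0006508/0.03961 = 0.01643 M, so pOH = 1.78 and pH = 14.00 - 1.78 = 12.22.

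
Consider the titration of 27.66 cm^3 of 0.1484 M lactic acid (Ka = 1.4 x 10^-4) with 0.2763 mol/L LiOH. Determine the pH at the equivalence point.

8.42

n(HC3H5O3) = 0.1484 x 0.02766 = 0.004105 mol; V(LiOH) at equivalence = 0.004105/0.2763 = 0.01486 L.
At equivalence all the acid is converted to C3H5O3-; total volume = 0.02766 + 0.01486 = 0.04252 L, so [C3H5O3-] = 0.004105/0.04252 = 0.09655 M.
Kb = Kw/Ka = 1.0e-14 / 1.4 x 10^-4 = 7.14e-11.
[OH^-] = sqrt(Kb x [C3H5O3-]) = sqrt(7.14e-11 x 0.09655) = 2.63e-6 M.
pOH = 5.58, so pH = 14.00 - 5.58 = 8.42.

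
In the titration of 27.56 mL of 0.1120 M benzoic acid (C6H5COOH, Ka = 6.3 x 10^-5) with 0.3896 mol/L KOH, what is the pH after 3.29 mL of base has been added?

Initial n(C6H5COOH) = 0.1120 x 0.02756 = 0.003087 mol.
n(KOH) added = 0.3896 x 0.003290 = 0.001282 mol, converting that many moles of C6H5COOH to C6H5COO-.
Remaining n(C6H5COOH) = 0.001805 mol; n(C6H5COO-) = 0.001282 mol.
By Henderson-Hasselbalch, pH = pKa + log([A^-]/[HA]) = 4.20 + log(0.001282/0.001805) = 4.20 + (-0.15) = 4.05.

4.05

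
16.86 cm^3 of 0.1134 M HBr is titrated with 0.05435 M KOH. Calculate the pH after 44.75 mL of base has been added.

n(acid) = 0.1134 x 0.01686 = 0.001912 mol; n(KOH) added = 0.05435 x 0.04475 = 0.002432 mol.
Base is in excess by 0.002432 - 0.001912 = 0.0005202 mol in a total volume of 0.06161 L.
[OH^-] = 0.0005202/0.06161 = 0.008444 M, so pOH = 2.07 and pH = 14.00 - 2.07 = 11.93.

11.93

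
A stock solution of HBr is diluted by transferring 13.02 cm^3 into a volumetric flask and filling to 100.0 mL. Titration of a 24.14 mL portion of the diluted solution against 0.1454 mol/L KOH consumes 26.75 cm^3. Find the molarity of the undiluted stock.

n(KOH) = 0.1454 x 0.02675 = 0.003889 mol.
n(HBr) in the aliquot = 0.003889 mol.
[diluted HBr] = 0.003889 / 0.02414 = 0.1611 M.
Dilution factor = 100.0/13.02 = 7.680, so [stock] = 0.1611 x 7.680 = 1.24 M.

1.24 M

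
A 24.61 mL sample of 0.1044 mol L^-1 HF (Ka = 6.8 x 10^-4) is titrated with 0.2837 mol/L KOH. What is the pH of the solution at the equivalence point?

n(HF) = 0.1044 x 0.02461 = 0.002569 mol; V(KOH) at equivalence = 0.002569/0.2837 = 0.009056 L.
At equivalence all the acid is converted to F-; total volume = 0.02461 + 0.009056 = 0.03367 L, so [F-] = 0.002569/0.03367 = 0.07632 M.
Kb = Kw/Ka = 1.0e-14 / 6.8 x 10^-4 = 1.47e-11.
[OH^-] = sqrt(Kb x [F-]) = sqrt(1.47e-11 x 0.07632) = 1.06e-6 M.
pOH = 5.97, so pH = 14.00 - 5.97 = 8.03.

8.03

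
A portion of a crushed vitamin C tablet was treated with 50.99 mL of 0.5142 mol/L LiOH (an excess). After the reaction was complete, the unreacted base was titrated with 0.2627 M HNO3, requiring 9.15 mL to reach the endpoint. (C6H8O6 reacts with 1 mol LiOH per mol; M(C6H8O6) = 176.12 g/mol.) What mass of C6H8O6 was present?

4.19 g

Total n(LiOH) added = 0.5142 x 0.05099 = 0.02622 mol.
n(HNO3) used = 0.2627 x 0.009150 = 0.002404 mol, which equals the excess n(LiOH).
So n(LiOH) consumed by the sample = 0.02622 - 0.002404 = 0.02382 mol.
n(C6H8O6) = 0.02382 / 1 = 0.02382 mol.
mass = 0.02382 mol x 176.12 g/mol = 4.19 g.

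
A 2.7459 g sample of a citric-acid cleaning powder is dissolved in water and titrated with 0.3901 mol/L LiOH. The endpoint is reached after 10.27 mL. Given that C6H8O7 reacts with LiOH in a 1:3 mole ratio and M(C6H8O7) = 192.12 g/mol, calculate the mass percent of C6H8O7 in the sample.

n(LiOH) = 0.3901 x 0.01027 = 0.004006 mol.
n(C6H8O7) = 0.004006 / 3 = 0.001335 mol.
mass of C6H8O7 = 0.001335 x 192.12 = 0.2566 g.
% purity = 0.2566 / 2.7459 x 100 = 9.34%.

9.34%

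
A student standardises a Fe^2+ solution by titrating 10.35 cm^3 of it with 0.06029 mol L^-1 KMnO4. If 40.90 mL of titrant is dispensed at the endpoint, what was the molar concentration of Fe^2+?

n(KMnO4) = 0.06029 x 0.04090 = 0.002466 mol.
From the balanced equation, 1 mol KMnO4 reacts with 5 mol Fe^2+, so n(Fe^2+) = 0.002466 x 5/1 = 0.01233 mol.
[Fe^2+] = 0.01233 / 0.01035 L = 1.19 M.

1.19 M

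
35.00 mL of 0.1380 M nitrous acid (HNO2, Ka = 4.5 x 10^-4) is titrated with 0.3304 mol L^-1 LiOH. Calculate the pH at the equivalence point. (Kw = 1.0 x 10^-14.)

n(HNO2) = 0.1380 x 0.03500 = 0.004830 mol; V(LiOH) at equivalence = 0.004830/0.3304 = 0.01462 L.
At equivalence all the acid is converted to NO2-; total volume = 0.03500 + 0.01462 = 0.04962 L, so [NO2-] = 0.004830/0.04962 = 0.09734 M.
Kb = Kw/Ka = 1.0e-14 / 4.5 x 10^-4 = 2.22e-11.
[OH^-] = sqrt(Kb x [NO2-]) = sqrt(2.22e-11 x 0.09734) = 1.47e-6 M.
pOH = 5.83, so pH = 14.00 - 5.83 = 8.17.

8.17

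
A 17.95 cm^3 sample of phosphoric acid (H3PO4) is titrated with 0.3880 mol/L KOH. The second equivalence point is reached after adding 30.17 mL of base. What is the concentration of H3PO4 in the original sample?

n(KOH) = 0.3880 x 0.03017 = 0.01171 mol.
At the second equivalence point, 2 mol OH^- react per mol H3PO4, so n(H3PO4) = 0.01171 / 2 = 0.005853 mol.
[H3PO4] = 0.005853 / 0.01795 L = 0.326 M.

0.326 M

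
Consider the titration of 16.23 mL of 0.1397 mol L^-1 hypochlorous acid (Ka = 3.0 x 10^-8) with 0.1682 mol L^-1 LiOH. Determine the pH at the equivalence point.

10.20

n(HClO) = 0.1397 x 0.01623 = 0.002267 mol; V(LiOH) at equivalence = 0.002267/0.1682 = 0.01348 L.
At equivalence all the acid is converted to ClO-; total volume = 0.01623 + 0.01348 = 0.02971 L, so [ClO-] = 0.002267/0.02971 = 0.07632 M.
Kb = Kw/Ka = 1.0e-14 / 3.0 x 10^-8 = 3.33e-7.
[OH^-] = sqrt(Kb x [ClO-]) = sqrt(3.33e-7 x 0.07632) = 0.000159 M.
pOH = 3.80, so pH = 14.00 - 3.80 = 10.20.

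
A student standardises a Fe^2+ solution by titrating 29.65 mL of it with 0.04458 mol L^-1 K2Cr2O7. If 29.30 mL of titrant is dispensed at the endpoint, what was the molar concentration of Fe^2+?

n(K2Cr2O7) = 0.04458 x 0.02930 = 0.001306 mol.
From the balanced equation, 1 mol K2Cr2O7 reacts with 6 mol Fe^2+, so n(Fe^2+) = 0.001306 x 6/1 = 0.007837 mol.
[Fe^2+] = 0.007837 / 0.02965 L = 0.264 M.

0.264 M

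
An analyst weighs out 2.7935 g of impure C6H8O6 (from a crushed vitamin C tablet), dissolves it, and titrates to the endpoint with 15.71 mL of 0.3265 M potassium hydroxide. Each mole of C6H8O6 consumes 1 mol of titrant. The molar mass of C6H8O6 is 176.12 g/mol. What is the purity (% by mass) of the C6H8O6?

n(KOH) = 0.3265 x 0.01571 = 0.005129 mol.
n(C6H8O6) = 0.005129 / 1 = 0.005129 mol.
mass of C6H8O6 = 0.005129 x 176.12 = 0.9034 g.
% purity = 0.9034 / 2.7935 x 100 = 32.3%.

32.3%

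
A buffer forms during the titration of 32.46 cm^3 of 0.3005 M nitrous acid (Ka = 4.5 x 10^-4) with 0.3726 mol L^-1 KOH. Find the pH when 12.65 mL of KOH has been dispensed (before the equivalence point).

Initial n(HNO2) = 0.3005 x 0.03246 = 0.009754 mol.
n(KOH) added = 0.3726 x 0.01265 = 0.004713 mol, converting that many moles of HNO2 to NO2-.
Remaining n(HNO2) = 0.005041 mol; n(NO2-) = 0.004713 mol.
By Henderson-Hasselbalch, pH = pKa + log([A^-]/[HA]) = 3.35 + log(0.004713/0.005041) = 3.35 + (-0.03) = 3.32.

3.32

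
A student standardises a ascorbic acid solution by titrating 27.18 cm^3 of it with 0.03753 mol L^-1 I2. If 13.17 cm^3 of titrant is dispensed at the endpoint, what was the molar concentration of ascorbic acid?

0.0182 M

n(I2) = 0.03753 x 0.01317 = 0.0004943 mol.
From the balanced equation, 1 mol I2 reacts with 1 mol ascorbic acid, so n(ascorbic acid) = 0.0004943 x 1/1 = 0.0004943 mol.
[ascorbic acid] = 0.0004943 / 0.02718 L = 0.0182 M.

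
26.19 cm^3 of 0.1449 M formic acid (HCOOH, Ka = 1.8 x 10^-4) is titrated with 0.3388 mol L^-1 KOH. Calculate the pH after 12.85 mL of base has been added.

n(acid) = 0.1449 x 0.02619 = 0.003795 mol; n(KOH) added = 0.3388 x 0.01285 = 0.004354 mol.
Base is in excess by 0.004354 - 0.003795 = 0.0005586 mol in a total volume of 0.03904 L.
[OH^-] = 0.0005586/0.03904 = 0.01431 M, so pOH = 1.84 and pH = 14.00 - 1.84 = 12.16.

12.16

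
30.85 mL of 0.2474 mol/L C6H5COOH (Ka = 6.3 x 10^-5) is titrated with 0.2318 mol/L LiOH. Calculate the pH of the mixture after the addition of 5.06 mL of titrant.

Initial n(C6H5COOH) = 0.2474 x 0.03085 = 0.007632 mol.
n(LiOH) added = 0.2318 x 0.005060 = 0.001173 mol, converting that many moles of C6H5COOH to C6H5COO-.
Remaining n(C6H5COOH) = 0.006459 mol; n(C6H5COO-) = 0.001173 mol.
By Henderson-Hasselbalch, pH = pKa + log([A^-]/[HA]) = 4.20 + log(0.001173/0.006459) = 4.20 + (-0.74) = 3.46.

3.46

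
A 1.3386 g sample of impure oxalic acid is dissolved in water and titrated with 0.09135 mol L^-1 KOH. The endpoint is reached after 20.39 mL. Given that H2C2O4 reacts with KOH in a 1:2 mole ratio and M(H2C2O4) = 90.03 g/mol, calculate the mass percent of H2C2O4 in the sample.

n(KOH) = 0.09135 x 0.02039 = 0.001863 mol.
n(H2C2O4) = 0.001863 / 2 = 0.0009313 mol.
mass of H2C2O4 = 0.0009313 x 90.03 = 0.08385 g.
% purity = 0.08385 / 1.3386 x 100 = 6.26%.

6.26%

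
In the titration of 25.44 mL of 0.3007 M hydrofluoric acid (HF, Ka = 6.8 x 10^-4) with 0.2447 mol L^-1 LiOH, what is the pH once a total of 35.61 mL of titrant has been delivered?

n(acid) = 0.3007 x 0.02544 = 0.007650 mol; n(LiOH) added = 0.2447 x 0.03561 = 0.008714 mol.
Base is in excess by 0.008714 - 0.007650 = 0.001064 mol in a total volume of 0.06105 L.
[OH^-] = 0.001064/0.06105 = 0.01743 M, so pOH = 1.76 and pH = 14.00 - 1.76 = 12.24.

12.24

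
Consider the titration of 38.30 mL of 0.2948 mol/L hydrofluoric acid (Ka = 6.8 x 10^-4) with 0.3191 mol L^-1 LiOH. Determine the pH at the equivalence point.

n(HF) = 0.2948 x 0.03830 = 0.01129 mol; V(LiOH) at equivalence = 0.01129/0.3191 = 0.03538 L.
At equivalence all the acid is converted to F-; total volume = 0.03830 + 0.03538 = 0.07368 L, so [F-] = 0.01129/0.07368 = 0.1532 M.
Kb = Kw/Ka = 1.0e-14 / 6.8 x 10^-4 = 1.47e-11.
[OH^-] = sqrt(Kb x [F-]) = sqrt(1.47e-11 x 0.1532) = 1.50e-6 M.
pOH = 5.82, so pH = 14.00 - 5.82 = 8.18.

8.18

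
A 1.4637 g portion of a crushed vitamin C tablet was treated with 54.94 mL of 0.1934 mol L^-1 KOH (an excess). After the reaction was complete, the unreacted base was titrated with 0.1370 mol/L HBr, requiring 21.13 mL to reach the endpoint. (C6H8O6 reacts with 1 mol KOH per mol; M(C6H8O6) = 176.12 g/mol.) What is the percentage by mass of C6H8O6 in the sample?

93.0%

Total n(KOH) added = 0.1934 x 0.05494 = 0.01063 mol.
n(HBr) used = 0.1370 x 0.02113 = 0.002895 mol, which equals the excess n(KOH).
So n(KOH) consumed by the sample = 0.01063 - 0.002895 = 0.007731 mol.
n(C6H8O6) = 0.007731 / 1 = 0.007731 mol.
mass C6H8O6 = 0.007731 x 176.12 = 1.362 g, so %C6H8O6 = 1.362/1.4637 x 100 = 93.0%.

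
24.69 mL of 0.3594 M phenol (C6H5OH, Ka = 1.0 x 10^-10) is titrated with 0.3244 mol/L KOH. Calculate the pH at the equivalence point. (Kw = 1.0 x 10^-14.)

n(C6H5OH) = 0.3594 x 0.02469 = 0.008874 mol; V(KOH) at equivalence = 0.008874/0.3244 = 0.02735 L.
At equivalence all the acid is converted to C6H5O-; total volume = 0.02469 + 0.02735 = 0.05204 L, so [C6H5O-] = 0.008874/0.05204 = 0.1705 M.
Kb = Kw/Ka = 1.0e-14 / 1.0 x 10^-10 = 0.000100.
[OH^-] = sqrt(Kb x [C6H5O-]) = sqrt(0.000100 x 0.1705) = 0.00413 M.
pOH = 2.38, so pH = 14.00 - 2.38 = 11.62.

11.62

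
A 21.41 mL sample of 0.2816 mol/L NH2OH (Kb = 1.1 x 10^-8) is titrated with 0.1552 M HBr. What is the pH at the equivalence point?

3.52

n(NH2OH) = 0.2816 x 0.02141 = 0.006029 mol; V(HBr) at equivalence = 0.006029/0.1552 = 0.03885 L.
At equivalence the base is fully converted to NH3OH+; total volume = 0.06026 L, so [NH3OH+] = 0.006029/0.06026 = 0.1001 M.
Ka(NH3OH+) = Kw/Kb = 1.0e-14 / 1.1 x 10^-8 = 9.09e-7.
[H^+] = sqrt(Ka x [NH3OH+]) = sqrt(9.09e-7 x 0.1001) = 0.000302 M.
pH = -log(0.000302) = 3.52.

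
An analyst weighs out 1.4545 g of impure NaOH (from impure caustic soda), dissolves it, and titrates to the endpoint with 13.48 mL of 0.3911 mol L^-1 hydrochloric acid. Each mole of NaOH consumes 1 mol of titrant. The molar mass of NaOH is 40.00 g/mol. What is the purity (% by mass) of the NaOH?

n(HCl) = 0.3911 x 0.01348 = 0.005272 mol.
n(NaOH) = 0.005272 / 1 = 0.005272 mol.
mass of NaOH = 0.005272 x 40.00 = 0.2109 g.
% purity = 0.2109 / 1.4545 x 100 = 14.5%.

14.5%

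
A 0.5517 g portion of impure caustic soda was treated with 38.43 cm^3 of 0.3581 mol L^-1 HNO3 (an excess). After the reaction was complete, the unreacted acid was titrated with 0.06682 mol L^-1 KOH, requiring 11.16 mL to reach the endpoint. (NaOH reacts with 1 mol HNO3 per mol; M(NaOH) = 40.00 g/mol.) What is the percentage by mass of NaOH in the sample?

94.4%

Total n(HNO3) added = 0.3581 x 0.03843 = 0.01376 mol.
n(KOH) used = 0.06682 x 0.01116 = 0.0007457 mol, which equals the excess n(HNO3).
So n(HNO3) consumed by the sample = 0.01376 - 0.0007457 = 0.01302 mol.
n(NaOH) = 0.01302 / 1 = 0.01302 mol.
mass NaOH = 0.01302 x 40.00 = 0.5206 g, so %NaOH = 0.5206/0.5517 x 100 = 94.4%.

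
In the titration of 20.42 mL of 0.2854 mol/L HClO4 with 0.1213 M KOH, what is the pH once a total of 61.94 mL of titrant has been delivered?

12.31

n(acid) = 0.2854 x 0.02042 = 0.005828 mol; n(KOH) added = 0.1213 x 0.06194 = 0.007513 mol.
Base is in excess by 0.007513 - 0.005828 = 0.001685 mol in a total volume of 0.08236 L.
[OH^-] = 0.001685/0.08236 = 0.02046 M, so pOH = 1.69 and pH = 14.00 - 1.69 = 12.31.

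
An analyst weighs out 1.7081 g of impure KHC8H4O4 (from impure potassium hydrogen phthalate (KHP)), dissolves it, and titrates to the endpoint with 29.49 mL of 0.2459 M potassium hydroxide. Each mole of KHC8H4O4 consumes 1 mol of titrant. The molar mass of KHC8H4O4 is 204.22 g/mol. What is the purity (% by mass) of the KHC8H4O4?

86.7%

n(KOH) = 0.2459 x 0.02949 = 0.007252 mol.
n(KHC8H4O4) = 0.007252 / 1 = 0.007252 mol.
mass of KHC8H4O4 = 0.007252 x 204.22 = 1.481 g.
% purity = 1.481 / 1.7081 x 100 = 86.7%.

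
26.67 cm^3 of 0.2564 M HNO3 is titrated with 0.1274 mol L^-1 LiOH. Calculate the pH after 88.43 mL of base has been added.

n(acid) = 0.2564 x 0.02667 = 0.006838 mol; n(LiOH) added = 0.1274 x 0.08843 = 0.01127 mol.
Base is in excess by 0.01127 - 0.006838 = 0.004428 mol in a total volume of 0.1151 L.
[OH^-] = 0.004428/0.1151 = 0.03847 M, so pOH = 1.41 and pH = 14.00 - 1.41 = 12.59.

12.59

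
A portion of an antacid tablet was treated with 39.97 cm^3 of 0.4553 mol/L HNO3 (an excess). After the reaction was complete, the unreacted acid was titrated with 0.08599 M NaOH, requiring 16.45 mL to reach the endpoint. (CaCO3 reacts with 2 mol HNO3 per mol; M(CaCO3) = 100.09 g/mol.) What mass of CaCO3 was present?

Total n(HNO3) added = 0.4553 x 0.03997 = 0.01820 mol.
n(NaOH) used = 0.08599 x 0.01645 = 0.001415 mol, which equals the excess n(HNO3).
So n(HNO3) consumed by the sample = 0.01820 - 0.001415 = 0.01678 mol.
n(CaCO3) = 0.01678 / 2 = 0.008392 mol.
mass = 0.008392 mol x 100.09 g/mol = 0.840 g.

0.840 g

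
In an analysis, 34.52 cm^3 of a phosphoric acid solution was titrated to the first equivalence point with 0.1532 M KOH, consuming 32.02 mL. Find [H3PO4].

n(KOH) = 0.1532 x 0.03202 = 0.004905 mol.
At the first equivalence point, 1 mol OH^- react per mol H3PO4, so n(H3PO4) = 0.004905 / 1 = 0.004905 mol.
[H3PO4] = 0.004905 / 0.03452 L = 0.142 M.

0.142 M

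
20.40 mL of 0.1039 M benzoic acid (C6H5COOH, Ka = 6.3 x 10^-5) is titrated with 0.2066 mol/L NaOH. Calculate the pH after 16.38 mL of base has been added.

12.54

n(acid) = 0.1039 x 0.02040 = 0.002120 mol; n(NaOH) added = 0.2066 x 0.01638 = 0.003384 mol.
Base is in excess by 0.003384 - 0.002120 = 0.001265 mol in a total volume of 0.03678 L.
[OH^-] = 0.001265/0.03678 = 0.03438 M, so pOH = 1.46 and pH = 14.00 - 1.46 = 12.54.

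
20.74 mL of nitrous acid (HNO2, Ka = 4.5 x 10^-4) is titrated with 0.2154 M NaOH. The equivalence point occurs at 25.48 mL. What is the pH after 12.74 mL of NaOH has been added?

3.35

12.74 mL is exactly half the equivalence volume (25.48/2), i.e. the half-equivalence point.
There, n(HA) = n(A^-), so pH = pKa = -log(4.5 x 10^-4) = 3.35.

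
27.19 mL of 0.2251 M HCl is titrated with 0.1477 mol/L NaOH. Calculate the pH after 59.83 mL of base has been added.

12.49

n(acid) = 0.2251 x 0.02719 = 0.006120 mol; n(NaOH) added = 0.1477 x 0.05983 = 0.008837 mol.
Base is in excess by 0.008837 - 0.006120 = 0.002716 mol in a total volume of 0.08702 L.
[OH^-] = 0.002716/0.08702 = 0.03122 M, so pOH = 1.51 and pH = 14.00 - 1.51 = 12.49.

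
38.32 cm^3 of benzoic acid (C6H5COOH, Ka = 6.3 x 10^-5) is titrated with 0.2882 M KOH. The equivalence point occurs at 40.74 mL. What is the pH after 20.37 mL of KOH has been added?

20.37 mL is exactly half the equivalence volume (40.74/2), i.e. the half-equivalence point.
There, n(HA) = n(A^-), so pH = pKa = -log(6.3 x 10^-5) = 4.20.

4.20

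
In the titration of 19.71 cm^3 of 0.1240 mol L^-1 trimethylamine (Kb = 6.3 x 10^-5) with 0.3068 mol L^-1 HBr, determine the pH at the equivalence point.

n((CH3)3N) = 0.1240 x 0.01971 = 0.002444 mol; V(HBr) at equivalence = 0.002444/0.3068 = 0.007966 L.
At equivalence the base is fully converted to (CH3)3NH+; total volume = 0.02768 L, so [(CH3)3NH+] = 0.002444/0.02768 = 0.08831 M.
Ka((CH3)3NH+) = Kw/Kb = 1.0e-14 / 6.3 x 10^-5 = 1.59e-10.
[H^+] = sqrt(Ka x [(CH3)3NH+]) = sqrt(1.59e-10 x 0.08831) = 3.74e-6 M.
pH = -log(3.74e-6) = 5.43.

5.43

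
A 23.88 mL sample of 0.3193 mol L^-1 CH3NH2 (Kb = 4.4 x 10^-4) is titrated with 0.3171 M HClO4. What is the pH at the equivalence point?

5.72

n(CH3NH2) = 0.3193 x 0.02388 = 0.007625 mol; V(HClO4) at equivalence = 0.007625/0.3171 = 0.02405 L.
At equivalence the base is fully converted to CH3NH3+; total volume = 0.04793 L, so [CH3NH3+] = 0.007625/0.04793 = 0.1591 M.
Ka(CH3NH3+) = Kw/Kb = 1.0e-14 / 4.4 x 10^-4 = 2.27e-11.
[H^+] = sqrt(Ka x [CH3NH3+]) = sqrt(2.27e-11 x 0.1591) = 1.90e-6 M.
pH = -log(1.90e-6) = 5.72.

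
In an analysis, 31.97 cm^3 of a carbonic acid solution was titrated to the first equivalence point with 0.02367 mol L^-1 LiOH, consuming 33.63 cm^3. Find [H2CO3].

n(LiOH) = 0.02367 x 0.03363 = 0.0007960 mol.
At the first equivalence point, 1 mol OH^- react per mol H2CO3, so n(H2CO3) = 0.0007960 / 1 = 0.0007960 mol.
[H2CO3] = 0.0007960 / 0.03197 L = 0.0249 M.

0.0249 M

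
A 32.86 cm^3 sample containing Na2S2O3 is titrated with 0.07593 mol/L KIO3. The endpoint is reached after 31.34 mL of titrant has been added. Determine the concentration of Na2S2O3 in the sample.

n(KIO3) = 0.07593 x 0.03134 = 0.002380 mol.
From the balanced equation, 1 mol KIO3 reacts with 6 mol Na2S2O3, so n(Na2S2O3) = 0.002380 x 6/1 = 0.01428 mol.
[Na2S2O3] = 0.01428 / 0.03286 L = 0.435 M.

0.435 M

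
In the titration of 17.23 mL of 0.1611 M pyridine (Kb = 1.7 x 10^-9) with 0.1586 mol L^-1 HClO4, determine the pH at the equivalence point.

3.16

n(C5H5N) = 0.1611 x 0.01723 = 0.002776 mol; V(HClO4) at equivalence = 0.002776/0.1586 = 0.01750 L.
At equivalence the base is fully converted to C5H5NH+; total volume = 0.03473 L, so [C5H5NH+] = 0.002776/0.03473 = 0.07992 M.
Ka(C5H5NH+) = Kw/Kb = 1.0e-14 / 1.7 x 10^-9 = 5.88e-6.
[H^+] = sqrt(Ka x [C5H5NH+]) = sqrt(5.88e-6 x 0.07992) = 0.000686 M.
pH = -log(0.000686) = 3.16.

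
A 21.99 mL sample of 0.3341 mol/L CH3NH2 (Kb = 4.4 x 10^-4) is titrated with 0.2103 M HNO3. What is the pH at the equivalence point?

5.77

n(CH3NH2) = 0.3341 x 0.02199 = 0.007347 mol; V(HNO3) at equivalence = 0.007347/0.2103 = 0.03494 L.
At equivalence the base is fully converted to CH3NH3+; total volume = 0.05693 L, so [CH3NH3+] = 0.007347/0.05693 = 0.1291 M.
Ka(CH3NH3+) = Kw/Kb = 1.0e-14 / 4.4 x 10^-4 = 2.27e-11.
[H^+] = sqrt(Ka x [CH3NH3+]) = sqrt(2.27e-11 x 0.1291) = 1.71e-6 M.
pH = -log(1.71e-6) = 5.77.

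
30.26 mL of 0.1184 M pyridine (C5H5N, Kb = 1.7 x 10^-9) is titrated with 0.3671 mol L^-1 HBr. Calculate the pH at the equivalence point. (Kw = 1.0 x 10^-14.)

n(C5H5N) = 0.1184 x 0.03026 = 0.003583 mol; V(HBr) at equivalence = 0.003583/0.3671 = 0.009760 L.
At equivalence the base is fully converted to C5H5NH+; total volume = 0.04002 L, so [C5H5NH+] = 0.003583/0.04002 = 0.08953 M.
Ka(C5H5NH+) = Kw/Kb = 1.0e-14 / 1.7 x 10^-9 = 5.88e-6.
[H^+] = sqrt(Ka x [C5H5NH+]) = sqrt(5.88e-6 x 0.08953) = 0.000726 M.
pH = -log(0.000726) = 3.14.

3.14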